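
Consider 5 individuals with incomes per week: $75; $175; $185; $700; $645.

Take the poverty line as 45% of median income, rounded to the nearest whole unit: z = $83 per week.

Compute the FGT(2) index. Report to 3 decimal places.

Poor units: $75 (q = 1 of N = 5).
Gap ratios (z−y)/z: (83−75)/83 = 0.0964.
Squared: 0.0093.
Sum = 0.009290; P₂ = 0.009290 / 5 = 0.002.

0.002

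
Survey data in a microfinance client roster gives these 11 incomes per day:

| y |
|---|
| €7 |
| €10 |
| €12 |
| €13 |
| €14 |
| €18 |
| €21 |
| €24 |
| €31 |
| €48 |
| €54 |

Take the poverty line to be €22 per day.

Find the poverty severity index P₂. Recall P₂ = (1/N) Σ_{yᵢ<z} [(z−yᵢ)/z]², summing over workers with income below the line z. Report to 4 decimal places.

0.1185

Below z: €7, €10, €12, €13, €14, €18, €21 (q = 7 of N = 11).
Relative gaps: (22−7)/22 = 0.6818; (22−10)/22 = 0.5455; (22−12)/22 = 0.4545; (22−13)/22 = 0.4091; (22−14)/22 = 0.3636; (22−18)/22 = 0.1818; (22−21)/22 = 0.0455.
Squared: 0.4649; 0.2975; 0.2066; 0.1674; 0.1322; 0.0331; 0.0021.
Sum = 1.303719; P₂ = 1.303719 / 11 = 0.1185.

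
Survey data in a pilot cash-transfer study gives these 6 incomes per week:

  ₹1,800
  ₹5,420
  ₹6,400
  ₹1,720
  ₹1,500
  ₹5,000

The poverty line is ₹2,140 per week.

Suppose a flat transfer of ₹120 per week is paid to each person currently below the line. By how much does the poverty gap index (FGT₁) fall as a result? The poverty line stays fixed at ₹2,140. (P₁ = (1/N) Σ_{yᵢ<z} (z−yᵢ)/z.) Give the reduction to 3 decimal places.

0.028

Before: below the line — ₹1,500, ₹1,720, ₹1,800; poverty gap index (FGT₁) = 0.10903.
After the ₹120 transfer: below the line — ₹1,620, ₹1,840, ₹1,920; poverty gap index (FGT₁) = 0.08100.
Reduction = 0.10903 − 0.08100 = 0.028.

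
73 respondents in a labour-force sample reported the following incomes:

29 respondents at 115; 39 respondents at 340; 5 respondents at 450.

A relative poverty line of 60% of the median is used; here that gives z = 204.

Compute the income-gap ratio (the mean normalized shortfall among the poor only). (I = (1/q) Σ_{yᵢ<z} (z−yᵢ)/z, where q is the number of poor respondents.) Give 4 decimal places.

Below z: 29×115 (q = 29 of N = 73).
Relative gaps: 0.4363 (×29); sum = 12.651961.
I averages over the q = 29 poor units only: 12.651961 / 29 = 0.4363.

0.4363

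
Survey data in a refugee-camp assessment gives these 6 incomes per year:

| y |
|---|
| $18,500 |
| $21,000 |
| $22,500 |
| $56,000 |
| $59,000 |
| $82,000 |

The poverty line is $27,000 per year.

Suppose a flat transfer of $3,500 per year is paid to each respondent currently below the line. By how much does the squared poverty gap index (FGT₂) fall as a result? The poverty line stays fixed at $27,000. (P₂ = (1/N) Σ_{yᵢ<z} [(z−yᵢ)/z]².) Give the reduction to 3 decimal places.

Before: below the line — $18,500, $21,000, $22,500; squared poverty gap index (FGT₂) = 0.02938.
After the $3,500 transfer: below the line — $22,000, $24,500, $26,000; squared poverty gap index (FGT₂) = 0.00737.
Reduction = 0.02938 − 0.00737 = 0.022.

0.022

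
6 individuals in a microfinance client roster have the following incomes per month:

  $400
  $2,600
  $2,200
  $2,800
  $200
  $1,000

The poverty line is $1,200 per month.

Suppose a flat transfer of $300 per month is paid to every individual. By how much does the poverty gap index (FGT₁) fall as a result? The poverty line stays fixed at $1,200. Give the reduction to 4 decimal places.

Before: below the line — $200, $400, $1,000; poverty gap index (FGT₁) = 0.277778.
After the $300 transfer: below the line — $500, $700; poverty gap index (FGT₁) = 0.166667.
Reduction = 0.277778 − 0.166667 = 0.1111.

0.1111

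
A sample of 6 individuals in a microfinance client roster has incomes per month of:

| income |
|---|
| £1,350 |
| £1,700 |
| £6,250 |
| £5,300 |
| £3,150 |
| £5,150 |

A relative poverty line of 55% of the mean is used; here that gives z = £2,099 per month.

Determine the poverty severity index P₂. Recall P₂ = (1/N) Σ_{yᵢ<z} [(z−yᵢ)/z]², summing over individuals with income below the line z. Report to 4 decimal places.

0.0272

Below the line: £1,350, £1,700 (q = 2 of N = 6).
Shortfall ratios: (2099−1350)/2099 = 0.3568; (2099−1700)/2099 = 0.1901.
Squared: 0.1273; 0.0361.
Sum = 0.163467; P₂ = 0.163467 / 6 = 0.0272.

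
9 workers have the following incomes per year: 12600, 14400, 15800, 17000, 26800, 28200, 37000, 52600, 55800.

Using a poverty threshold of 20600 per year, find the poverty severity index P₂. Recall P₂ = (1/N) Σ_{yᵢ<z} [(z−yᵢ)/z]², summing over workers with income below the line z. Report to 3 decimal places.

Incomes under z: 12600, 14400, 15800, 17000 (q = 4 of N = 9).
Gap ratios (z−y)/z: (20600−12600)/20600 = 0.3883; (20600−14400)/20600 = 0.3010; (20600−15800)/20600 = 0.2330; (20600−17000)/20600 = 0.1748.
Squared: 0.1508; 0.0906; 0.0543; 0.0305.
Sum = 0.326232; P₂ = 0.326232 / 9 = 0.036.

0.036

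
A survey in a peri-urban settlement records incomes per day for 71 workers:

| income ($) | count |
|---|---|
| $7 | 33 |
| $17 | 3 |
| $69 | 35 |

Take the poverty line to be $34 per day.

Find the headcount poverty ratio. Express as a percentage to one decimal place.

36 of the 71 workers have income below $34.
H = 36/71 = 50.7%.

50.7%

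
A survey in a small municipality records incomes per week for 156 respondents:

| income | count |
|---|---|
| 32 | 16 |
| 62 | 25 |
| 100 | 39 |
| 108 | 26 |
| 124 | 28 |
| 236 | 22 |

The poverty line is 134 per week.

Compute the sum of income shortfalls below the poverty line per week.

Incomes under z: 16×32, 25×62, 39×100, 26×108, 28×124 (q = 134 of N = 156).
Individual gaps: 16×(134−32) = 1632; 25×(134−62) = 1800; 39×(134−100) = 1326; 26×(134−108) = 676; 28×(134−124) = 280.
Aggregate gap = 5714.

5714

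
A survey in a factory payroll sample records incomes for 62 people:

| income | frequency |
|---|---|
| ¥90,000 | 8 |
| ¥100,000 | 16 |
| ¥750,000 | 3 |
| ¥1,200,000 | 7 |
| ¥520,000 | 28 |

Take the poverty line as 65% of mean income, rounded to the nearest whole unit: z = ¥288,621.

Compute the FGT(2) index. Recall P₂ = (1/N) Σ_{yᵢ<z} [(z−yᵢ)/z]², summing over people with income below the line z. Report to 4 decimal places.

Below z: 8×¥90,000, 16×¥100,000 (q = 24 of N = 62).
Normalized shortfalls: (288621−90000)/288621 = 0.6882 (×8); (288621−100000)/288621 = 0.6535 (×16).
Squared: 0.4736 (×8); 0.4271 (×16).
Sum = 10.622166; P₂ = 10.622166 / 62 = 0.1713.

0.1713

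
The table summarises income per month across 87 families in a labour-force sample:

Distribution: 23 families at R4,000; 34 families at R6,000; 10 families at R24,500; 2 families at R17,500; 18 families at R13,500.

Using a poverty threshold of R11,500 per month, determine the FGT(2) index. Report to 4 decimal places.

0.2018

Below z: 23×R4,000, 34×R6,000 (q = 57 of N = 87).
Relative gaps: (11500−4000)/11500 = 0.6522 (×23); (11500−6000)/11500 = 0.4783 (×34).
Squared: 0.4253 (×23); 0.2287 (×34).
Sum = 17.559546; P₂ = 17.559546 / 87 = 0.2018.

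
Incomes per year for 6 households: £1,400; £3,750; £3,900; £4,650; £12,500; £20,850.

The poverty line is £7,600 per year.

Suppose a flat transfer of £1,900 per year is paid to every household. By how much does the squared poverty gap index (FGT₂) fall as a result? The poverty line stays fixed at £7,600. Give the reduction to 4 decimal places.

Before: below the line — £1,400, £3,750, £3,900, £4,650; squared poverty gap index (FGT₂) = 0.218303.
After the £1,900 transfer: below the line — £3,300, £5,650, £5,800, £6,550; squared poverty gap index (FGT₂) = 0.076855.
Reduction = 0.218303 − 0.076855 = 0.1414.

0.1414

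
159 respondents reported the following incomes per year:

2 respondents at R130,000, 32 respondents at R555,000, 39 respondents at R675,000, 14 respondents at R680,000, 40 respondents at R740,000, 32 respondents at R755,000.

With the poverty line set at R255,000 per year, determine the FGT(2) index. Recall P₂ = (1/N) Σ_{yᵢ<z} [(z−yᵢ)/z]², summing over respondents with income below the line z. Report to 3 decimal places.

0.003

Below the line: 2×R130,000 (q = 2 of N = 159).
Shortfall ratios: (255000−130000)/255000 = 0.4902 (×2).
Squared: 0.2403 (×2).
Sum = 0.480584; P₂ = 0.480584 / 159 = 0.003.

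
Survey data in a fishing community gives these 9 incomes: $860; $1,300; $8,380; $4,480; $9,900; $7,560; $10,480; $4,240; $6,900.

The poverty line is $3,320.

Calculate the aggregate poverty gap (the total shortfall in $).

$4,480

Below the line: $860, $1,300 (q = 2 of N = 9).
Individual gaps: 3320−860 = 2460; 3320−1300 = 2020.
Aggregate gap = $4,480.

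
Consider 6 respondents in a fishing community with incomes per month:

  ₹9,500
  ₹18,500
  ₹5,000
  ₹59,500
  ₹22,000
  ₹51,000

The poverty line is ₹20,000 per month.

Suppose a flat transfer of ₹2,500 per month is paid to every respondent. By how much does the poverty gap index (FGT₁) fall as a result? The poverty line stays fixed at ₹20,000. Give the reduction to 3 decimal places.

0.054

Before: below the line — ₹5,000, ₹9,500, ₹18,500; poverty gap index (FGT₁) = 0.22500.
After the ₹2,500 transfer: below the line — ₹7,500, ₹12,000; poverty gap index (FGT₁) = 0.17083.
Reduction = 0.22500 − 0.17083 = 0.054.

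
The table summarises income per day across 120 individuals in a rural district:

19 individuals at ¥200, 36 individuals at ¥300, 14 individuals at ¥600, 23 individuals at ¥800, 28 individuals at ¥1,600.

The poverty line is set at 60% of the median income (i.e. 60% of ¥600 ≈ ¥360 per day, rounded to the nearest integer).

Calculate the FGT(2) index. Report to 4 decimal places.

Incomes under z: 19×¥200, 36×¥300 (q = 55 of N = 120).
Normalized shortfalls: (360−200)/360 = 0.4444 (×19); (360−300)/360 = 0.1667 (×36).
Squared: 0.1975 (×19); 0.0278 (×36).
Sum = 4.753086; P₂ = 4.753086 / 120 = 0.0396.

0.0396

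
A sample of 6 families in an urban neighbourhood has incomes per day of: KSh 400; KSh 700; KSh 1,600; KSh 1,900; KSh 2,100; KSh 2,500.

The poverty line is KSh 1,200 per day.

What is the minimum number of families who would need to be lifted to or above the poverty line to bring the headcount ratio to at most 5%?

2

2 of the 6 families are poor, so H = 2/6 = 0.333.
A headcount ratio of at most 5% allows at most ⌊0.05 × 6⌋ = 0 poor families.
So at least 2 − 0 = 2 must be lifted.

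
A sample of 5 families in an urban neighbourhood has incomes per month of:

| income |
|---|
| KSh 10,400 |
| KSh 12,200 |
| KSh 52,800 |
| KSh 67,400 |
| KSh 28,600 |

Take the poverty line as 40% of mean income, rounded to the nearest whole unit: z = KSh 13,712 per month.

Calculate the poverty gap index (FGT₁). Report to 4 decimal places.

0.0704

Poor units: KSh 10,400, KSh 12,200 (q = 2 of N = 5).
Shortfall ratios: (13712−10400)/13712 = 0.2415; (13712−12200)/13712 = 0.1103.
Sum of shortfalls = 0.351809; P₁ averages over all N: 0.351809 / 5 = 0.0704.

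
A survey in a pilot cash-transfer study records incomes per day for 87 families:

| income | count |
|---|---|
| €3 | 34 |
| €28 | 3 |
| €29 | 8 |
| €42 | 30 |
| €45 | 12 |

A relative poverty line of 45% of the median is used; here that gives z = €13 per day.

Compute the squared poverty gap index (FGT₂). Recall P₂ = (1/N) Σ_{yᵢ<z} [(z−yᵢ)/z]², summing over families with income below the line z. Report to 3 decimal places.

Below z: 34×€3 (q = 34 of N = 87).
Relative gaps: (13−3)/13 = 0.7692 (×34).
Squared: 0.5917 (×34).
Sum = 20.118343; P₂ = 20.118343 / 87 = 0.231.

0.231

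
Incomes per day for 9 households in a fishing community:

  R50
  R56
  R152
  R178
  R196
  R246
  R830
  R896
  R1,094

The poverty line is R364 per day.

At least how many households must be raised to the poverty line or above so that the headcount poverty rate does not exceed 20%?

6 of the 9 households are poor, so H = 6/9 = 0.667.
A headcount ratio of at most 20% allows at most ⌊0.20 × 9⌋ = 1 poor households.
So at least 6 − 1 = 5 must be lifted.

5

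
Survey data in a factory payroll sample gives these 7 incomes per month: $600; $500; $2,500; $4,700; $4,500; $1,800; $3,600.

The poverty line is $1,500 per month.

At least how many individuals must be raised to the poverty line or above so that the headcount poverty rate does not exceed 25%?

1

Currently q = 2 of N = 7 are below the line (H = 0.286).
A headcount ratio of at most 25% allows at most ⌊0.25 × 7⌋ = 1 poor individuals.
So at least 2 − 1 = 1 must be lifted.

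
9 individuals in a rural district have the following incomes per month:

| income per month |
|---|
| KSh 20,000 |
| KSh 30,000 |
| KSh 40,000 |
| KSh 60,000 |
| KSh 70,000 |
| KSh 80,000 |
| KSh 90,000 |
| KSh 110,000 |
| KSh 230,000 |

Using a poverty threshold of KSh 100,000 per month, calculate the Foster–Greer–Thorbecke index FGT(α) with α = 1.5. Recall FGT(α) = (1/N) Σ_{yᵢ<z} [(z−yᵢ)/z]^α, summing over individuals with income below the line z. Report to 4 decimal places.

Incomes under z: KSh 20,000, KSh 30,000, KSh 40,000, KSh 60,000, KSh 70,000, KSh 80,000, KSh 90,000 (q = 7 of N = 9).
Gap ratios (z−y)/z: (100000−20000)/100000 = 0.8000; (100000−30000)/100000 = 0.7000; (100000−40000)/100000 = 0.6000; (100000−60000)/100000 = 0.4000; (100000−70000)/100000 = 0.3000; (100000−80000)/100000 = 0.2000; (100000−90000)/100000 = 0.1000.
Raised to α = 1.5: 0.71554; 0.58566; 0.46476; 0.25298; 0.16432; 0.08944; 0.03162.
Sum = 2.304326; FGT(1.5) = 2.304326 / 9 = 0.2560.

0.2560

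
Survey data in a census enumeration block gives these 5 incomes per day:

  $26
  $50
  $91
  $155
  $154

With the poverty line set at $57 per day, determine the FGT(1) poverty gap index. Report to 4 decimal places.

Below z: $26, $50 (q = 2 of N = 5).
Shortfall ratios: (57−26)/57 = 0.5439; (57−50)/57 = 0.1228.
Sum of shortfalls = 0.666667; P₁ averages over all N: 0.666667 / 5 = 0.1333.

0.1333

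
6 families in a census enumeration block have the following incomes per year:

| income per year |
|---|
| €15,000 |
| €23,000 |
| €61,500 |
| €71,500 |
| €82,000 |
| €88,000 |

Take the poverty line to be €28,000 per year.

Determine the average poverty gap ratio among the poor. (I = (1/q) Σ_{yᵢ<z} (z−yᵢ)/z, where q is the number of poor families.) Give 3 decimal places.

Poor units: €15,000, €23,000 (q = 2 of N = 6).
Shortfall ratios (z−y)/z: 0.4643, 0.1786; sum = 0.642857.
The income-gap ratio divides by q (the poor only): 0.642857 / 2 = 0.321.

0.321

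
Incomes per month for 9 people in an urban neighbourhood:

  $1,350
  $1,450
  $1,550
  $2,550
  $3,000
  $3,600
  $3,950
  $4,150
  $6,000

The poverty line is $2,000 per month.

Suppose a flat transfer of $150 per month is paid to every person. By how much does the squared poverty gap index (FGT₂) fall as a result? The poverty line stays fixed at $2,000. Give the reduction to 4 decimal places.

Before: below the line — $1,350, $1,450, $1,550; squared poverty gap index (FGT₂) = 0.025764.
After the $150 transfer: below the line — $1,500, $1,600, $1,700; squared poverty gap index (FGT₂) = 0.013889.
Reduction = 0.025764 − 0.013889 = 0.0119.

0.0119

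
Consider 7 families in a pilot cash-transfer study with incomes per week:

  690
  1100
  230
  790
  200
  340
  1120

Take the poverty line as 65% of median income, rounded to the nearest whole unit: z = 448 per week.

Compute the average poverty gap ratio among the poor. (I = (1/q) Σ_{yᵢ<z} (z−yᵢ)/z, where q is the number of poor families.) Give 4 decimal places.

0.4271

Poor units: 200, 230, 340 (q = 3 of N = 7).
Relative gaps: 0.5536, 0.4866, 0.2411; sum = 1.281250.
I averages over the q = 3 poor units only: 1.281250 / 3 = 0.4271.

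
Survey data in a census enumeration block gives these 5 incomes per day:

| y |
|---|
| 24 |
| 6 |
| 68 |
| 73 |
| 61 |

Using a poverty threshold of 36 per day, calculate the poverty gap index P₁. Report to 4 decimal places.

Poor units: 6, 24 (q = 2 of N = 5).
Relative gaps: (36−6)/36 = 0.8333; (36−24)/36 = 0.3333.
Sum of shortfalls = 1.166667; P₁ averages over all N: 1.166667 / 5 = 0.2333.

0.2333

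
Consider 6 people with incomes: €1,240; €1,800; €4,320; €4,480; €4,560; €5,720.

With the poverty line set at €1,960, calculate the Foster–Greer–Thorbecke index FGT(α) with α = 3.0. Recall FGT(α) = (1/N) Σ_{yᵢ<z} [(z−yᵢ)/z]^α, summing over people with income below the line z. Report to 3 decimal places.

Below z: €1,240, €1,800 (q = 2 of N = 6).
Normalized shortfalls: (1960−1240)/1960 = 0.3673; (1960−1800)/1960 = 0.0816.
Raised to α = 3.0: 0.04957; 0.00054.
Sum = 0.050115; FGT(3.0) = 0.050115 / 6 = 0.008.

0.008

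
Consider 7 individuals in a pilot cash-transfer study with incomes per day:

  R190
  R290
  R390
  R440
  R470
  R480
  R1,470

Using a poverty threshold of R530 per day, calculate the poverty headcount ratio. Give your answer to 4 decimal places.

0.8571

6 of the 7 individuals have income below R530.
H = 6/7 = 0.8571.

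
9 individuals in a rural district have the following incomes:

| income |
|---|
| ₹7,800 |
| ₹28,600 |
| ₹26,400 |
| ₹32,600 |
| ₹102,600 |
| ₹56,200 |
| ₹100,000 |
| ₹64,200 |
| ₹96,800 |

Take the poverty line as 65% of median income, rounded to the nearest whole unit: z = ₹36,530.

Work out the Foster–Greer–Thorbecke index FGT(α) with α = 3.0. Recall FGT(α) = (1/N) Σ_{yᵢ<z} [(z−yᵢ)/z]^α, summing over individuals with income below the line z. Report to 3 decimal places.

Poor units: ₹7,800, ₹26,400, ₹28,600, ₹32,600 (q = 4 of N = 9).
Gap ratios (z−y)/z: (36530−7800)/36530 = 0.7865; (36530−26400)/36530 = 0.2773; (36530−28600)/36530 = 0.2171; (36530−32600)/36530 = 0.1076.
Raised to α = 3.0: 0.48647; 0.02132; 0.01023; 0.00125.
Sum = 0.519272; FGT(3.0) = 0.519272 / 9 = 0.058.

0.058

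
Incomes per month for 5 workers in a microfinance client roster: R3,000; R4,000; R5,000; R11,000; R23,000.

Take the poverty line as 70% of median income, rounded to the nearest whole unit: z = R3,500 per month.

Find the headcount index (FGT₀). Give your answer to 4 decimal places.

0.2000

1 of the 5 workers have income below R3,500.
H = 1/5 = 0.2000.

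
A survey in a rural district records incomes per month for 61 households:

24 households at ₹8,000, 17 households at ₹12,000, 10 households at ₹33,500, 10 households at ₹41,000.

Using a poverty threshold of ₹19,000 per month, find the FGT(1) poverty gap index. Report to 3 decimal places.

0.330

Poor units: 24×₹8,000, 17×₹12,000 (q = 41 of N = 61).
Normalized shortfalls: (19000−8000)/19000 = 0.5789 (×24); (19000−12000)/19000 = 0.3684 (×17).
Σ = 20.157895. Dividing by the full population N = 61 gives P₁ = 0.330.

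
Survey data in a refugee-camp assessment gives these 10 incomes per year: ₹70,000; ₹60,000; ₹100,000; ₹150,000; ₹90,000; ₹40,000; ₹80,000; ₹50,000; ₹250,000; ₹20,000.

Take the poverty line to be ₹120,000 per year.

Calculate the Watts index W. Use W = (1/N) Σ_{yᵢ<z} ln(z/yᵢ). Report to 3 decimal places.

0.587

Poor units: ₹20,000, ₹40,000, ₹50,000, ₹60,000, ₹70,000, ₹80,000, ₹90,000, ₹100,000 (q = 8 of N = 10).
ln(z/y) terms: ln(120000/20000) = 1.7918; ln(120000/40000) = 1.0986; ln(120000/50000) = 0.8755; ln(120000/60000) = 0.6931; ln(120000/70000) = 0.5390; ln(120000/80000) = 0.4055; ln(120000/90000) = 0.2877; ln(120000/100000) = 0.1823.
W = 5.873453 / 10 = 0.587.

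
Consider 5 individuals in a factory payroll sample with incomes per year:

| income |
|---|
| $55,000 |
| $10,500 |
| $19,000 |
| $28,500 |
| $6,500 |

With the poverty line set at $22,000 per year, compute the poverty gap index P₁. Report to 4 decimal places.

Poor units: $6,500, $10,500, $19,000 (q = 3 of N = 5).
Shortfall ratios: (22000−6500)/22000 = 0.7045; (22000−10500)/22000 = 0.5227; (22000−19000)/22000 = 0.1364.
Σ = 1.363636. Dividing by the full population N = 5 gives P₁ = 0.2727.

0.2727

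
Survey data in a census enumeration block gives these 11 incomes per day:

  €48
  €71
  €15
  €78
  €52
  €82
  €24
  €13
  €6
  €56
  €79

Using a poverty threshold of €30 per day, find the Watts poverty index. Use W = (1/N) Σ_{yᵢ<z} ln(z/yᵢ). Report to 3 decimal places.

0.306

Below the line: €6, €13, €15, €24 (q = 4 of N = 11).
Log shortfalls: ln(30/6) = 1.6094; ln(30/13) = 0.8362; ln(30/15) = 0.6931; ln(30/24) = 0.2231.
W = 3.361977 / 11 = 0.306.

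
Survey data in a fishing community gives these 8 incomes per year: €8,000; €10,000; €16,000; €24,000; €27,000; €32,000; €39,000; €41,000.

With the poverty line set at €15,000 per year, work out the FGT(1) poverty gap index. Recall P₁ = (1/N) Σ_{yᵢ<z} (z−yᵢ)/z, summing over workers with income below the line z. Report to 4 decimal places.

0.1000

Below z: €8,000, €10,000 (q = 2 of N = 8).
Shortfall ratios: (15000−8000)/15000 = 0.4667; (15000−10000)/15000 = 0.3333.
Sum of shortfalls = 0.800000; P₁ averages over all N: 0.800000 / 8 = 0.1000.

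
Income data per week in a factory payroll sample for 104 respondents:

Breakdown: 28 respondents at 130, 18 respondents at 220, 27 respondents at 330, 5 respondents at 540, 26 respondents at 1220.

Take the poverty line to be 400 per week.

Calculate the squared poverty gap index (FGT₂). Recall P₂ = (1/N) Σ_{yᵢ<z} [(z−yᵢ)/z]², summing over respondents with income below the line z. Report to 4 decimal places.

Poor units: 28×130, 18×220, 27×330 (q = 73 of N = 104).
Normalized shortfalls: (400−130)/400 = 0.6750 (×28); (400−220)/400 = 0.4500 (×18); (400−330)/400 = 0.1750 (×27).
Squared: 0.4556 (×28); 0.2025 (×18); 0.0306 (×27).
Sum = 17.229375; P₂ = 17.229375 / 104 = 0.1657.

0.1657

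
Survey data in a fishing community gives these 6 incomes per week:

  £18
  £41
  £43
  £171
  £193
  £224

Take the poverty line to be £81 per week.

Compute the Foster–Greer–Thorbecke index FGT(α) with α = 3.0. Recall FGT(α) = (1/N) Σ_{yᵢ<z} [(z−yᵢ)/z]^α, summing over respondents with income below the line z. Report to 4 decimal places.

0.1157

Poor units: £18, £41, £43 (q = 3 of N = 6).
Relative gaps: (81−18)/81 = 0.7778; (81−41)/81 = 0.4938; (81−43)/81 = 0.4691.
Raised to α = 3.0: 0.47051; 0.12043; 0.10325.
Sum = 0.694186; FGT(3.0) = 0.694186 / 6 = 0.1157.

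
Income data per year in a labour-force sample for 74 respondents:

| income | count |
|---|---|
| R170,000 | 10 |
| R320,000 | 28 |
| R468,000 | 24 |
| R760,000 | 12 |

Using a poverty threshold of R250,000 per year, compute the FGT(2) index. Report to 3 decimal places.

0.014

Incomes under z: 10×R170,000 (q = 10 of N = 74).
Normalized shortfalls: (250000−170000)/250000 = 0.3200 (×10).
Squared: 0.1024 (×10).
Sum = 1.024000; P₂ = 1.024000 / 74 = 0.014.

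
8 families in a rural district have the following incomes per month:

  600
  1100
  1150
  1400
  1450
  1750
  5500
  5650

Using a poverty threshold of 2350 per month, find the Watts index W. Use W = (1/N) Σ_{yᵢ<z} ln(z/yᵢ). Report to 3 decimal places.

0.517

Below z: 600, 1100, 1150, 1400, 1450, 1750 (q = 6 of N = 8).
ln(z/y) terms: ln(2350/600) = 1.3652; ln(2350/1100) = 0.7591; ln(2350/1150) = 0.7147; ln(2350/1400) = 0.5179; ln(2350/1450) = 0.4829; ln(2350/1750) = 0.2948.
W = 4.134594 / 8 = 0.517.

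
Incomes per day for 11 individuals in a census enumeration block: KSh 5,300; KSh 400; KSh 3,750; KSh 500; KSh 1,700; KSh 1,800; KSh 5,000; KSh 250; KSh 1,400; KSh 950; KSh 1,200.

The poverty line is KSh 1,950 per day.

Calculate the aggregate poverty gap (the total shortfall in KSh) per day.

KSh 7,400

Below the line: KSh 250, KSh 400, KSh 500, KSh 950, KSh 1,200, KSh 1,400, KSh 1,700, KSh 1,800 (q = 8 of N = 11).
Individual gaps: 1950−250 = 1700; 1950−400 = 1550; 1950−500 = 1450; 1950−950 = 1000; 1950−1200 = 750; 1950−1400 = 550; 1950−1700 = 250; 1950−1800 = 150.
Aggregate gap = KSh 7,400.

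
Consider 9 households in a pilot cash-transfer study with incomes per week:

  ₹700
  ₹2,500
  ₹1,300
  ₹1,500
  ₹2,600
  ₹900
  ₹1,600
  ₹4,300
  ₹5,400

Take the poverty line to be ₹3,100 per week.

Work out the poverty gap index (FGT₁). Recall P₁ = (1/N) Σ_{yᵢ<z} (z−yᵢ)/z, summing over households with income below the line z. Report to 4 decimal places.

0.3799

Below the line: ₹700, ₹900, ₹1,300, ₹1,500, ₹1,600, ₹2,500, ₹2,600 (q = 7 of N = 9).
Normalized shortfalls: (3100−700)/3100 = 0.7742; (3100−900)/3100 = 0.7097; (3100−1300)/3100 = 0.5806; (3100−1500)/3100 = 0.5161; (3100−1600)/3100 = 0.4839; (3100−2500)/3100 = 0.1935; (3100−2600)/3100 = 0.1613.
Sum of shortfalls = 3.419355; P₁ averages over all N: 3.419355 / 9 = 0.3799.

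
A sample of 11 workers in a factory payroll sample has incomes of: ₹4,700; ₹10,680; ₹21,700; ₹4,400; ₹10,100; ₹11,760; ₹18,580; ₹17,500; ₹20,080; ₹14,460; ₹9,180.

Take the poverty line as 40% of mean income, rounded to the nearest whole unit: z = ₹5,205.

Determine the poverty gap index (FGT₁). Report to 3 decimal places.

0.023

Below z: ₹4,400, ₹4,700 (q = 2 of N = 11).
Shortfall ratios: (5205−4400)/5205 = 0.1547; (5205−4700)/5205 = 0.0970.
Σ = 0.251681. Dividing by the full population N = 11 gives P₁ = 0.023.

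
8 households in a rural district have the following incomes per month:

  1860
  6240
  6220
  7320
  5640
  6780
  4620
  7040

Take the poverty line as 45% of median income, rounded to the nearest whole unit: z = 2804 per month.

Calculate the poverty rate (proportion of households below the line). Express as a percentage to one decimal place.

1 of the 8 households have income below 2804.
H = 1/8 = 12.5%.

12.5%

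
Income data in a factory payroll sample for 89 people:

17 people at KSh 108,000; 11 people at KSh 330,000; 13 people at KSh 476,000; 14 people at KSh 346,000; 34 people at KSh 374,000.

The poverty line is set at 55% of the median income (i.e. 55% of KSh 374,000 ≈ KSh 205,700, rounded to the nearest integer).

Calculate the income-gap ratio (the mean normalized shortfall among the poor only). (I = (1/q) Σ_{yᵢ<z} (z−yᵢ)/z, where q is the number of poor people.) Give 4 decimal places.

0.4750

Below z: 17×KSh 108,000 (q = 17 of N = 89).
Shortfall ratios (z−y)/z: 0.4750 (×17); sum = 8.074380.
The income-gap ratio divides by q (the poor only): 8.074380 / 17 = 0.4750.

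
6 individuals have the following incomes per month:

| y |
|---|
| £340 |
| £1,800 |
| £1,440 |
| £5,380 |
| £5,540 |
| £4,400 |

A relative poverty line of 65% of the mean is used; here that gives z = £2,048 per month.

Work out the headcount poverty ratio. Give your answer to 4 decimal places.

0.5000

3 of the 6 individuals have income below £2,048.
H = 3/6 = 0.5000.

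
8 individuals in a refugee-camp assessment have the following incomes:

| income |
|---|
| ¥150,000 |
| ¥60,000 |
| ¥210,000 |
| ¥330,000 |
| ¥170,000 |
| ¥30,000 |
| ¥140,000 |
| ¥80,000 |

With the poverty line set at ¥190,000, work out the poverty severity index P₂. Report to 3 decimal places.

Poor units: ¥30,000, ¥60,000, ¥80,000, ¥140,000, ¥150,000, ¥170,000 (q = 6 of N = 8).
Relative gaps: (190000−30000)/190000 = 0.8421; (190000−60000)/190000 = 0.6842; (190000−80000)/190000 = 0.5789; (190000−140000)/190000 = 0.2632; (190000−150000)/190000 = 0.2105; (190000−170000)/190000 = 0.1053.
Squared: 0.7091; 0.4681; 0.3352; 0.0693; 0.0443; 0.0111.
Sum = 1.637119; P₂ = 1.637119 / 8 = 0.205.

0.205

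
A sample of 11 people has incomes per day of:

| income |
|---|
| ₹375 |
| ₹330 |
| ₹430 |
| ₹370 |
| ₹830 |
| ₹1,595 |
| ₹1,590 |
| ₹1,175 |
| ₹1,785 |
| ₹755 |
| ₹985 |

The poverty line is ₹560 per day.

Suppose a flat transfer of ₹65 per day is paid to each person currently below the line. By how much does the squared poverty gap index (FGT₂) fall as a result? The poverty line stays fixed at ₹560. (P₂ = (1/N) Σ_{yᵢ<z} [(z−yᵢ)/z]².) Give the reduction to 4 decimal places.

0.0228

Before: below the line — ₹330, ₹370, ₹375, ₹430; squared poverty gap index (FGT₂) = 0.040621.
After the ₹65 transfer: below the line — ₹395, ₹435, ₹440, ₹495; squared poverty gap index (FGT₂) = 0.017821.
Reduction = 0.040621 − 0.017821 = 0.0228.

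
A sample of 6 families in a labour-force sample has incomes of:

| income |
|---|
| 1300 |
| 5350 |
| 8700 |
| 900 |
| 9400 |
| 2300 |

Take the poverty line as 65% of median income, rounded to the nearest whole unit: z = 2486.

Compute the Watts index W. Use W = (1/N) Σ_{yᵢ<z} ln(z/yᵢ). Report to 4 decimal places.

0.2904

Incomes under z: 900, 1300, 2300 (q = 3 of N = 6).
Log gaps: ln(2486/900) = 1.0160; ln(2486/1300) = 0.6483; ln(2486/2300) = 0.0778.
W = 1.742112 / 6 = 0.2904.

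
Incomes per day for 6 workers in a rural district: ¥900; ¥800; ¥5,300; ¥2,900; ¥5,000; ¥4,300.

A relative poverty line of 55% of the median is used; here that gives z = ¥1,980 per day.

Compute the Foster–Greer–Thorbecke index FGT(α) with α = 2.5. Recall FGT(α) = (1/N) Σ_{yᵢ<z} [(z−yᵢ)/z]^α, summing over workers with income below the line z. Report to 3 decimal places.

Incomes under z: ¥800, ¥900 (q = 2 of N = 6).
Gap ratios (z−y)/z: (1980−800)/1980 = 0.5960; (1980−900)/1980 = 0.5455.
Raised to α = 2.5: 0.27418; 0.21973.
Sum = 0.493918; FGT(2.5) = 0.493918 / 6 = 0.082.

0.082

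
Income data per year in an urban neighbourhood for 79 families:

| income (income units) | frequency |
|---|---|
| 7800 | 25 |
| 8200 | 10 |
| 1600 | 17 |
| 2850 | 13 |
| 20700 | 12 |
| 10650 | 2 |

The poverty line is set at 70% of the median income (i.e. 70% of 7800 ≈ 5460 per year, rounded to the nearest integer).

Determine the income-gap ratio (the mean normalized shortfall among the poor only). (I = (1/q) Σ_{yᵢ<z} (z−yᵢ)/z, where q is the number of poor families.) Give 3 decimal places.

Below the line: 17×1600, 13×2850 (q = 30 of N = 79).
Relative gaps: 0.7070 (×17), 0.4780 (×13); sum = 18.232601.
I averages over the q = 30 poor units only: 18.232601 / 30 = 0.608.

0.608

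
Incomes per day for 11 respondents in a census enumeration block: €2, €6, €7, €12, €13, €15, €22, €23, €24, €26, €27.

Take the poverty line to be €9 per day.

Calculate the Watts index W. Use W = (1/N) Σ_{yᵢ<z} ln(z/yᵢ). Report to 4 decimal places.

0.1964

Below z: €2, €6, €7 (q = 3 of N = 11).
Log shortfalls: ln(9/2) = 1.5041; ln(9/6) = 0.4055; ln(9/7) = 0.2513.
W = 2.160857 / 11 = 0.1964.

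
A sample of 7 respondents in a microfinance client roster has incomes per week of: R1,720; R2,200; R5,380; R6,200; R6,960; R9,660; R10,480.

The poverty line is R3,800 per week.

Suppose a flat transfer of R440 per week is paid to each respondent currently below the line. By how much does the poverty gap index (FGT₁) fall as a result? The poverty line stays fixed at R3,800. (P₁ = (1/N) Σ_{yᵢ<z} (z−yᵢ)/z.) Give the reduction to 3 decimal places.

Before: below the line — R1,720, R2,200; poverty gap index (FGT₁) = 0.13835.
After the R440 transfer: below the line — R2,160, R2,640; poverty gap index (FGT₁) = 0.10526.
Reduction = 0.13835 − 0.10526 = 0.033.

0.033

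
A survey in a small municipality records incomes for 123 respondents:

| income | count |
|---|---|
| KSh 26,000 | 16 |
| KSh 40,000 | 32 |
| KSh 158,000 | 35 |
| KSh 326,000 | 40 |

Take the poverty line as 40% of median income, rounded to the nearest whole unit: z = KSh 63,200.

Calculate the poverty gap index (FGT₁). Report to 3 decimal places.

Below the line: 16×KSh 26,000, 32×KSh 40,000 (q = 48 of N = 123).
Shortfall ratios: (63200−26000)/63200 = 0.5886 (×16); (63200−40000)/63200 = 0.3671 (×32).
Σ = 21.164557. Dividing by the full population N = 123 gives P₁ = 0.172.

0.172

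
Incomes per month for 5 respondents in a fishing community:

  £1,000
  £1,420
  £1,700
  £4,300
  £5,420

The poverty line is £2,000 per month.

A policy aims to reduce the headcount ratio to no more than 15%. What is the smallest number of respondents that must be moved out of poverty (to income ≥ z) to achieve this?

3 of the 5 respondents are poor, so H = 3/5 = 0.600.
A headcount ratio of at most 15% allows at most ⌊0.15 × 5⌋ = 0 poor respondents.
So at least 3 − 0 = 3 must be lifted.

3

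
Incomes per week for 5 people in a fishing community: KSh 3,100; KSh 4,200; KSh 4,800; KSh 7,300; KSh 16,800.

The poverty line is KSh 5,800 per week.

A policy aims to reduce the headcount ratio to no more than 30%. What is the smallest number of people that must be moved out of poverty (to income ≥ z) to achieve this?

3 of the 5 people are poor, so H = 3/5 = 0.600.
A headcount ratio of at most 30% allows at most ⌊0.30 × 5⌋ = 1 poor people.
So at least 3 − 1 = 2 must be lifted.

2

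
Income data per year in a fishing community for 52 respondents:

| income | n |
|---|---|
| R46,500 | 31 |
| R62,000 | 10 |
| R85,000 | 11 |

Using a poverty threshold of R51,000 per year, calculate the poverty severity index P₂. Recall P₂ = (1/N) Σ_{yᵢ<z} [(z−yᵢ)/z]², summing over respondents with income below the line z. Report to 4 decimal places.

Poor units: 31×R46,500 (q = 31 of N = 52).
Relative gaps: (51000−46500)/51000 = 0.0882 (×31).
Squared: 0.0078 (×31).
Sum = 0.241349; P₂ = 0.241349 / 52 = 0.0046.

0.0046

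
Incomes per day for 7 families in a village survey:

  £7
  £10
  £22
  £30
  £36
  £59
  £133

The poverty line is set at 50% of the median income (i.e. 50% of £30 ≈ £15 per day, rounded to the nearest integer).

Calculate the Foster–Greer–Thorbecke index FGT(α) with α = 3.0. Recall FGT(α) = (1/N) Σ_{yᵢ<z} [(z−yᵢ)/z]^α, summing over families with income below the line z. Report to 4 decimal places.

Poor units: £7, £10 (q = 2 of N = 7).
Gap ratios (z−y)/z: (15−7)/15 = 0.5333; (15−10)/15 = 0.3333.
Raised to α = 3.0: 0.15170; 0.03704.
Sum = 0.188741; FGT(3.0) = 0.188741 / 7 = 0.0270.

0.0270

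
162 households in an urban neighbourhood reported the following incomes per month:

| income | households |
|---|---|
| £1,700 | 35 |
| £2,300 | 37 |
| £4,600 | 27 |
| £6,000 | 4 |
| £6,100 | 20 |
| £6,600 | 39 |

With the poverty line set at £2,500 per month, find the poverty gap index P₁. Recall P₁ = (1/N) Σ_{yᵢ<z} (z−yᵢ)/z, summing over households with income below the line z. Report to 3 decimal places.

0.087

Incomes under z: 35×£1,700, 37×£2,300 (q = 72 of N = 162).
Relative gaps: (2500−1700)/2500 = 0.3200 (×35); (2500−2300)/2500 = 0.0800 (×37).
Σ = 14.160000. Dividing by the full population N = 162 gives P₁ = 0.087.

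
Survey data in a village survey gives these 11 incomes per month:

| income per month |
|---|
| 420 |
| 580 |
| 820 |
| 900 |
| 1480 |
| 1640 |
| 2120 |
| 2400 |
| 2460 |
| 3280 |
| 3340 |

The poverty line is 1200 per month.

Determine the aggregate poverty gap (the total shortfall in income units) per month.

Poor units: 420, 580, 820, 900 (q = 4 of N = 11).
Individual gaps: 1200−420 = 780; 1200−580 = 620; 1200−820 = 380; 1200−900 = 300.
Aggregate gap = 2080.

2080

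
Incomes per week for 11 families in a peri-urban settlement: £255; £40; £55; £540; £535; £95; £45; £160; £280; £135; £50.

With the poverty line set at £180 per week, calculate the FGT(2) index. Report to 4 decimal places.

Below z: £40, £45, £50, £55, £95, £135, £160 (q = 7 of N = 11).
Relative gaps: (180−40)/180 = 0.7778; (180−45)/180 = 0.7500; (180−50)/180 = 0.7222; (180−55)/180 = 0.6944; (180−95)/180 = 0.4722; (180−135)/180 = 0.2500; (180−160)/180 = 0.1111.
Squared: 0.6049; 0.5625; 0.5216; 0.4823; 0.2230; 0.0625; 0.0123.
Sum = 2.469136; P₂ = 2.469136 / 11 = 0.2245.

0.2245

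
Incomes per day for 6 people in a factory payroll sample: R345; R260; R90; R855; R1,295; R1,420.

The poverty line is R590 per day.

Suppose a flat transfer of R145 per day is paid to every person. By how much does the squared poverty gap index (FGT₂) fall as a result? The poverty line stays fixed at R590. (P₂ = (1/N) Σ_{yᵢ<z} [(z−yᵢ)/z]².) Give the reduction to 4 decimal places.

Before: below the line — R90, R260, R345; squared poverty gap index (FGT₂) = 0.200577.
After the R145 transfer: below the line — R235, R405, R490; squared poverty gap index (FGT₂) = 0.081514.
Reduction = 0.200577 − 0.081514 = 0.1191.

0.1191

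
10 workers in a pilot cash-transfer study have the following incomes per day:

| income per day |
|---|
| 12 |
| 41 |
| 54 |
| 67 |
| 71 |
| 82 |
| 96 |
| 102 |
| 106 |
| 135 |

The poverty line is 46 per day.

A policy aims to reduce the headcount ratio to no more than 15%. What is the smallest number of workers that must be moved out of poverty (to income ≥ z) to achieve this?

1

2 of the 10 workers are poor, so H = 2/10 = 0.200.
A headcount ratio of at most 15% allows at most ⌊0.15 × 10⌋ = 1 poor workers.
So at least 2 − 1 = 1 must be lifted.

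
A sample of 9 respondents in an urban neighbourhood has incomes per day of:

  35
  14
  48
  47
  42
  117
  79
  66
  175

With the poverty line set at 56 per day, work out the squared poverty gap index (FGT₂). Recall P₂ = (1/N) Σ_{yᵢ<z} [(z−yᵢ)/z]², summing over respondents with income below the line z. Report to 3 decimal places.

Below z: 14, 35, 42, 47, 48 (q = 5 of N = 9).
Normalized shortfalls: (56−14)/56 = 0.7500; (56−35)/56 = 0.3750; (56−42)/56 = 0.2500; (56−47)/56 = 0.1607; (56−48)/56 = 0.1429.
Squared: 0.5625; 0.1406; 0.0625; 0.0258; 0.0204.
Sum = 0.811862; P₂ = 0.811862 / 9 = 0.090.

0.090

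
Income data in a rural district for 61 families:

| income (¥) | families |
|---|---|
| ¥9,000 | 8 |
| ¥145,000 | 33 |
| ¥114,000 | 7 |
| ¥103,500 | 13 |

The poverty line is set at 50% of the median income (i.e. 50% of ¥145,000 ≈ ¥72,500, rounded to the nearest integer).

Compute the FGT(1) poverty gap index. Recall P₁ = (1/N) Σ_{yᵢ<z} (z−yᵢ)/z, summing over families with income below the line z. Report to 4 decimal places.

Poor units: 8×¥9,000 (q = 8 of N = 61).
Gap ratios (z−y)/z: (72500−9000)/72500 = 0.8759 (×8).
Σ = 7.006897. Dividing by the full population N = 61 gives P₁ = 0.1149.

0.1149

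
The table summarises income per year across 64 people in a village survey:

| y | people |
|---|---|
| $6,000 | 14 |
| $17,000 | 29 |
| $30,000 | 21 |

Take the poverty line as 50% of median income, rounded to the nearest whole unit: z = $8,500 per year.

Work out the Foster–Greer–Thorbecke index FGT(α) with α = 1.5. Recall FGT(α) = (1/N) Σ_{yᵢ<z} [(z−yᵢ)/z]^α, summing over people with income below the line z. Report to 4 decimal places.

Below z: 14×$6,000 (q = 14 of N = 64).
Relative gaps: (8500−6000)/8500 = 0.2941 (×14).
Raised to α = 1.5: 0.15951 (×14).
Sum = 2.233108; FGT(1.5) = 2.233108 / 64 = 0.0349.

0.0349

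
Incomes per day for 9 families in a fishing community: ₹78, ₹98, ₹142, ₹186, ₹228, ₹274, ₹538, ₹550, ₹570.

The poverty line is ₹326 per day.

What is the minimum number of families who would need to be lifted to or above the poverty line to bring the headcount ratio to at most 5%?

6

6 of the 9 families are poor, so H = 6/9 = 0.667.
A headcount ratio of at most 5% allows at most ⌊0.05 × 9⌋ = 0 poor families.
So at least 6 − 0 = 6 must be lifted.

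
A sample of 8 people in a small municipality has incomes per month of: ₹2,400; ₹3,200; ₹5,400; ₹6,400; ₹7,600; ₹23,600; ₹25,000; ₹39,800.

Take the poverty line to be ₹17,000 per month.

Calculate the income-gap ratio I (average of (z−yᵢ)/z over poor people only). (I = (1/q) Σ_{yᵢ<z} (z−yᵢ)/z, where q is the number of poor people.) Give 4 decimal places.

Incomes under z: ₹2,400, ₹3,200, ₹5,400, ₹6,400, ₹7,600 (q = 5 of N = 8).
Relative gaps: 0.8588, 0.8118, 0.6824, 0.6235, 0.5529; sum = 3.529412.
The income-gap ratio divides by q (the poor only): 3.529412 / 5 = 0.7059.

0.7059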